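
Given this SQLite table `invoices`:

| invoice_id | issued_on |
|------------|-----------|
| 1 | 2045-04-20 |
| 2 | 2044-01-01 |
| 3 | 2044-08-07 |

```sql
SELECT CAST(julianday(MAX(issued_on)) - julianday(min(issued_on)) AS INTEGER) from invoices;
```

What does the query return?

MIN = 2044-01-01, MAX = 2045-04-20.
30 days remain in January 2044 after the 1st (31 − 1).
Full months from February 2044 through March 2045 contribute their day counts.
Then 20 days into April 2045.
Total: 30 + 29 + 31 + 30 + 31 + 30 + 31 + 31 + 30 + 31 + 30 + 31 + 31 + 28 + 31 + 20 = 475.

475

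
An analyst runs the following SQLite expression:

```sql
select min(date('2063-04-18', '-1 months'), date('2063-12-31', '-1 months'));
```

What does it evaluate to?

2063-03-18

date('2063-04-18', '-1 months') → 2063-03-18.
date('2063-12-31', '-1 months') → 2063-12-01.
Earlier of the two is 2063-03-18.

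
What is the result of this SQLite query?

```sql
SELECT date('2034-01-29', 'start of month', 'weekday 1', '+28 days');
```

`start of month` rewinds 2034-01-29 to 2034-01-01.
`weekday 1` advances to the next Monday; 2034-01-01 is a Sunday, so it moves forward to 2034-01-02.
Advancing 28 more days within January lands on 2034-01-30.

2034-01-30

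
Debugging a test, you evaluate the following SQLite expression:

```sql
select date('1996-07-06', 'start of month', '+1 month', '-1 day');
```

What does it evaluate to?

`start of month` rewinds 1996-07-06 to 1996-07-01.
Adding +1 month to 1996-07-01 gives 1996-08-01.
Going back 1 day from 1996-08-01 reaches 1996-07-31 (last day of July, 31 days).

1996-07-31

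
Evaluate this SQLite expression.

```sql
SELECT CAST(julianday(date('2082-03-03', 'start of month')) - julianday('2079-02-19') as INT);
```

`start of month` rewinds 2082-03-03 to 2082-03-01.
9 days remain in February 2079 after the 19th (28 − 19).
Full months from March 2079 through February 2082 contribute their day counts.
Then 1 day into March 2082.
Total: 9 + 31 + 30 + 31 + 30 + 31 + 31 + 30 + 31 + 30 + 31 + 31 + 29 + 31 + 30 + 31 + 30 + 31 + 31 + 30 + 31 + 30 + 31 + 31 + 28 + 31 + 30 + 31 + 30 + 31 + 31 + 30 + 31 + 30 + 31 + 31 + 28 + 1 = 1106.

1106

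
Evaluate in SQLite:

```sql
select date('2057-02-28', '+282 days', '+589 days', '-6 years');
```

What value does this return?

2053-07-19

Applying '+282 days' to 2057-02-28: counting 282 days forward gives 2057-12-07.
Applying '+589 days' to 2057-12-07: counting 589 days forward gives 2059-07-19.
Adding -6 years to 2059-07-19 gives 2053-07-19.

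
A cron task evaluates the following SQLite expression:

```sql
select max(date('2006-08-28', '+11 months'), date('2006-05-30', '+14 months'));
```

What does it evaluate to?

2007-07-30

date('2006-08-28', '+11 months') → 2007-07-28.
date('2006-05-30', '+14 months') → 2007-07-30.
Later of the two is 2007-07-30.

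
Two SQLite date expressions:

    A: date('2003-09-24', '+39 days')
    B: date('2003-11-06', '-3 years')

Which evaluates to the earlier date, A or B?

B

A = 2003-11-02.
B = 2000-11-06.
B is earlier.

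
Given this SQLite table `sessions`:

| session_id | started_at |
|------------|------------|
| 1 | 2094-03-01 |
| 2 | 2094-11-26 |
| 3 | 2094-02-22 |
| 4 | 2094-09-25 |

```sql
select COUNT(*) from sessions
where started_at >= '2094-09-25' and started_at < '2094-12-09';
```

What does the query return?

2

Rows in [2094-09-25, 2094-12-09): 2094-11-26, 2094-09-25 → 2 rows.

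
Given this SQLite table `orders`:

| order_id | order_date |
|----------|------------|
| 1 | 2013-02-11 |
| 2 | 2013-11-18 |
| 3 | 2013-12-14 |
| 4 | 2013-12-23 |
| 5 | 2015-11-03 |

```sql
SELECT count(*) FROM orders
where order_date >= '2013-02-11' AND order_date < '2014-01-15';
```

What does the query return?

4

Rows in [2013-02-11, 2014-01-15): 2013-02-11, 2013-11-18, 2013-12-14, 2013-12-23 → 4 rows.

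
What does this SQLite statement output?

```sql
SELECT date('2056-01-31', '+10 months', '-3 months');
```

Adding +10 months to 2056-01-31 targets 2056-11-31. November 2056 has only 30 days, so SQLite normalizes the 1-day overflow forward to 2056-12-01.
Adding -3 months to 2056-12-01 gives 2056-09-01.

2056-09-01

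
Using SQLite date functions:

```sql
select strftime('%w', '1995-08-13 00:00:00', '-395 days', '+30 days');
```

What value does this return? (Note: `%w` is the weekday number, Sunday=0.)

6

First apply '-395 days', '+30 days': 1995-08-13 00:00:00 → 1994-08-13 00:00:00.
1994-08-13 is a Saturday; with Sunday=0 that is 6.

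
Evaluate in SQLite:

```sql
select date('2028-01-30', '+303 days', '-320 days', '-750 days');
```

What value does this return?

Applying '+303 days' to 2028-01-30: counting 303 days forward gives 2028-11-28.
Applying '-320 days' to 2028-11-28: counting 320 days back gives 2028-01-13.
Applying '-750 days' to 2028-01-13: counting 750 days back gives 2025-12-24.

2025-12-24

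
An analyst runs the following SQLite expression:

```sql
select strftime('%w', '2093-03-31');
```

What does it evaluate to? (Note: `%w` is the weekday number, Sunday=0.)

2

2093-03-31 is a Tuesday; with Sunday=0 that is 2.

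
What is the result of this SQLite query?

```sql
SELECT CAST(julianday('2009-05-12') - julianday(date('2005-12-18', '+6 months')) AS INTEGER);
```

Adding +6 months to 2005-12-18 gives 2006-06-18.
12 days remain in June 2006 after the 18th (30 − 18).
Full months from July 2006 through April 2009 contribute their day counts.
Then 12 days into May 2009.
Total: 12 + 31 + 31 + 30 + 31 + 30 + 31 + 31 + 28 + 31 + 30 + 31 + 30 + 31 + 31 + 30 + 31 + 30 + 31 + 31 + 29 + 31 + 30 + 31 + 30 + 31 + 31 + 30 + 31 + 30 + 31 + 31 + 28 + 31 + 30 + 12 = 1059.

1059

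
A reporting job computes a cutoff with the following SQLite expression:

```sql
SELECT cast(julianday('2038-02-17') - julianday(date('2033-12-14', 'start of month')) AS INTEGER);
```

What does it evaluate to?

1539

`start of month` rewinds 2033-12-14 to 2033-12-01.
30 days remain in December 2033 after the 1st (31 − 1).
Full months from January 2034 through January 2038 contribute their day counts.
Then 17 days into February 2038.
Total: 30 + 31 + 28 + 31 + 30 + 31 + 30 + 31 + 31 + 30 + 31 + 30 + 31 + 31 + 28 + 31 + 30 + 31 + 30 + 31 + 31 + 30 + 31 + 30 + 31 + 31 + 29 + 31 + 30 + 31 + 30 + 31 + 31 + 30 + 31 + 30 + 31 + 31 + 28 + 31 + 30 + 31 + 30 + 31 + 31 + 30 + 31 + 30 + 31 + 31 + 17 = 1539.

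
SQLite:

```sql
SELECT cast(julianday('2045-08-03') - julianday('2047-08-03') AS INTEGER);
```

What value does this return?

28 days remain in August 2045 after the 3rd (31 − 3).
Full months from September 2045 through July 2047 contribute their day counts.
Then 3 days into August 2047.
Total: 28 + 30 + 31 + 30 + 31 + 31 + 28 + 31 + 30 + 31 + 30 + 31 + 31 + 30 + 31 + 30 + 31 + 31 + 28 + 31 + 30 + 31 + 30 + 31 + 3 = 730.
The subtraction is earlier − later, so the result is −730 → -730.

-730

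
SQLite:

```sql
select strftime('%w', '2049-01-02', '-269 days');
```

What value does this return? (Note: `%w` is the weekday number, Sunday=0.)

3

First apply '-269 days': 2049-01-02 → 2048-04-08.
2048-04-08 is a Wednesday; with Sunday=0 that is 3.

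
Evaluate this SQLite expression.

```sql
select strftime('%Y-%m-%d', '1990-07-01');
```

1990-07-01

`%Y-%m-%d` extracts the ISO date: 1990-07-01.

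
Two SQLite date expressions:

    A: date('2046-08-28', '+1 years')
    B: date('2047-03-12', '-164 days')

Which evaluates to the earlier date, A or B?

A = 2047-08-28.
B = 2046-09-29.
B is earlier.

B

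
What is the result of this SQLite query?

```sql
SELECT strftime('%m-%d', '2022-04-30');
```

`%m-%d` extracts the month-day: 04-30.

04-30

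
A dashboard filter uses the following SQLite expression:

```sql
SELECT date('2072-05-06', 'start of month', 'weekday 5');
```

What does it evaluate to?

2072-05-06

`start of month` rewinds 2072-05-06 to 2072-05-01.
`weekday 5` advances to the next Friday; 2072-05-01 is a Sunday, so it moves forward to 2072-05-06.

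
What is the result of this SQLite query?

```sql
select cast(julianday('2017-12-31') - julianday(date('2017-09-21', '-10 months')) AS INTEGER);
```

Adding -10 months to 2017-09-21 gives 2016-11-21.
9 days remain in November 2016 after the 21st (30 − 21).
Full months from December 2016 through November 2017 contribute their day counts.
Then 31 days into December 2017.
Total: 9 + 31 + 31 + 28 + 31 + 30 + 31 + 30 + 31 + 31 + 30 + 31 + 30 + 31 = 405.

405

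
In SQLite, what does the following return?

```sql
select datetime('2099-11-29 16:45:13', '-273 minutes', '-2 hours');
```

273 minutes = 4h 33m; -273 minutes from 2099-11-29 16:45:13 is 2099-11-29 12:12:13.
-2 hours from 2099-11-29 12:12:13 is 2099-11-29 10:12:13.

2099-11-29 10:12:13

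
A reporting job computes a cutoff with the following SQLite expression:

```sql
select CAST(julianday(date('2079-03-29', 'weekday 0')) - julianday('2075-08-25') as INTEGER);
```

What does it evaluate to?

`weekday 0` advances to the next Sunday; 2079-03-29 is a Wednesday, so it moves forward to 2079-04-02.
6 days remain in August 2075 after the 25th (31 − 25).
Full months from September 2075 through March 2079 contribute their day counts.
Then 2 days into April 2079.
Total: 6 + 30 + 31 + 30 + 31 + 31 + 29 + 31 + 30 + 31 + 30 + 31 + 31 + 30 + 31 + 30 + 31 + 31 + 28 + 31 + 30 + 31 + 30 + 31 + 31 + 30 + 31 + 30 + 31 + 31 + 28 + 31 + 30 + 31 + 30 + 31 + 31 + 30 + 31 + 30 + 31 + 31 + 28 + 31 + 2 = 1316.

1316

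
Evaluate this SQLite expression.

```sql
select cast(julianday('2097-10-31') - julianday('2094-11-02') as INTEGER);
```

1094

28 days remain in November 2094 after the 2nd (30 − 2).
Full months from December 2094 through September 2097 contribute their day counts.
Then 31 days into October 2097.
Total: 28 + 31 + 31 + 28 + 31 + 30 + 31 + 30 + 31 + 31 + 30 + 31 + 30 + 31 + 31 + 29 + 31 + 30 + 31 + 30 + 31 + 31 + 30 + 31 + 30 + 31 + 31 + 28 + 31 + 30 + 31 + 30 + 31 + 31 + 30 + 31 = 1094.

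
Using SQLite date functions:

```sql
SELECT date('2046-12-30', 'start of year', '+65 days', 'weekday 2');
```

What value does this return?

`start of year` rewinds 2046-12-30 to 2046-01-01.
Applying '+65 days' to 2046-01-01: counting 65 days forward gives 2046-03-07.
`weekday 2` advances to the next Tuesday; 2046-03-07 is a Wednesday, so it moves forward to 2046-03-13.

2046-03-13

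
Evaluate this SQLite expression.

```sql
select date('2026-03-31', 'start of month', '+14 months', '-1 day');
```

`start of month` rewinds 2026-03-31 to 2026-03-01.
Adding +14 months to 2026-03-01 gives 2027-05-01.
Going back 1 day from 2027-05-01 reaches 2027-04-30 (last day of April, 30 days).

2027-04-30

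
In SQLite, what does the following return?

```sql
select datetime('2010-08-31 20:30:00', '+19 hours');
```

2010-09-01 15:30:00

+19 hours from 2010-08-31 20:30:00 is 2010-09-01 15:30:00 (crosses midnight).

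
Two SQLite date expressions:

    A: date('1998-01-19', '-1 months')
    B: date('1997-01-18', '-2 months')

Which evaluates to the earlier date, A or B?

A = 1997-12-19.
B = 1996-11-18.
B is earlier.

B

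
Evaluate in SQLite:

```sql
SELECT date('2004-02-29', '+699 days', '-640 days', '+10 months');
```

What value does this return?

2005-02-28

Applying '+699 days' to 2004-02-29: counting 699 days forward gives 2006-01-28.
Applying '-640 days' to 2006-01-28: counting 640 days back gives 2004-04-28.
Adding +10 months to 2004-04-28 gives 2005-02-28.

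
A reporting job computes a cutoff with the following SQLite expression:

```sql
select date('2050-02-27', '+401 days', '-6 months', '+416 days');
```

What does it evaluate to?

Applying '+401 days' to 2050-02-27: counting 401 days forward gives 2051-04-04.
Adding -6 months to 2051-04-04 gives 2050-10-04.
Applying '+416 days' to 2050-10-04: counting 416 days forward gives 2051-11-24.

2051-11-24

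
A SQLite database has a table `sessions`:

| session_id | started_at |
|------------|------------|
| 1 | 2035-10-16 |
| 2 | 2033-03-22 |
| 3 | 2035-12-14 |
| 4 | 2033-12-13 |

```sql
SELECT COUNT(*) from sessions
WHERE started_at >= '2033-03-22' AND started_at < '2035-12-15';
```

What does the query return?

Rows in [2033-03-22, 2035-12-15): 2035-10-16, 2033-03-22, 2035-12-14, 2033-12-13 → 4 rows.

4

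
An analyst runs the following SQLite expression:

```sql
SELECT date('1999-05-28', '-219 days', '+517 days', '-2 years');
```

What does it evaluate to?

1998-03-21

Applying '-219 days' to 1999-05-28: counting 219 days back gives 1998-10-21.
Applying '+517 days' to 1998-10-21: counting 517 days forward gives 2000-03-21.
Adding -2 years to 2000-03-21 gives 1998-03-21.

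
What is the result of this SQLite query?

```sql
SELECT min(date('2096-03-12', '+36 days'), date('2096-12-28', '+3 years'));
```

2096-04-17

date('2096-03-12', '+36 days') → 2096-04-17.
date('2096-12-28', '+3 years') → 2099-12-28.
Earlier of the two is 2096-04-17.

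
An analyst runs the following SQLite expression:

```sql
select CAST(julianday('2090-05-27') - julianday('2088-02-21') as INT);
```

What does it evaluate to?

8 days remain in February 2088 after the 21st (29 − 21).
Full months from March 2088 through April 2090 contribute their day counts.
Then 27 days into May 2090.
Total: 8 + 31 + 30 + 31 + 30 + 31 + 31 + 30 + 31 + 30 + 31 + 31 + 28 + 31 + 30 + 31 + 30 + 31 + 31 + 30 + 31 + 30 + 31 + 31 + 28 + 31 + 30 + 27 = 826.

826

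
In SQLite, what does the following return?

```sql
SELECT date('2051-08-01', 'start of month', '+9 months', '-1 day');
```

2052-04-30

`start of month` rewinds 2051-08-01 to 2051-08-01.
Adding +9 months to 2051-08-01 gives 2052-05-01.
Going back 1 day from 2052-05-01 reaches 2052-04-30 (last day of April, 30 days).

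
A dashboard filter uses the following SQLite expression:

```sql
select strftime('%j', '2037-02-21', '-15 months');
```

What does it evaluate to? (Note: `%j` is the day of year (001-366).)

325

First apply '-15 months': 2037-02-21 → 2035-11-21.
Day-of-year for 2035-11-21: days since 2035-01-01 inclusive = 325, zero-padded to 325.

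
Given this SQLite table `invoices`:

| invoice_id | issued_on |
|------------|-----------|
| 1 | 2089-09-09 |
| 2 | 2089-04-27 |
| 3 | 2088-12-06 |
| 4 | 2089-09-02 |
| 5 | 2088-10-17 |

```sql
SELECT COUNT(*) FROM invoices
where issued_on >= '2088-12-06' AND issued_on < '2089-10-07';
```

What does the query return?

Rows in [2088-12-06, 2089-10-07): 2089-09-09, 2089-04-27, 2088-12-06, 2089-09-02 → 4 rows.

4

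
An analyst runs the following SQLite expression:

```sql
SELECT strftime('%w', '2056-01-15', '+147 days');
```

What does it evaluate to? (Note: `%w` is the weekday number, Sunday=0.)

First apply '+147 days': 2056-01-15 → 2056-06-10.
2056-06-10 is a Saturday; with Sunday=0 that is 6.

6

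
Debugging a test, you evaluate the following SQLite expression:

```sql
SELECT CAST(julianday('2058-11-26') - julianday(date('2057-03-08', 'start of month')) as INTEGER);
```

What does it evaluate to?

`start of month` rewinds 2057-03-08 to 2057-03-01.
30 days remain in March 2057 after the 1st (31 − 1).
Full months from April 2057 through October 2058 contribute their day counts.
Then 26 days into November 2058.
Total: 30 + 30 + 31 + 30 + 31 + 31 + 30 + 31 + 30 + 31 + 31 + 28 + 31 + 30 + 31 + 30 + 31 + 31 + 30 + 31 + 26 = 635.

635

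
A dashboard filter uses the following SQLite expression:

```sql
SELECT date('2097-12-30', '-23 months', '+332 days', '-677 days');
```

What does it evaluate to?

Adding -23 months to 2097-12-30 gives 2096-01-30.
Applying '+332 days' to 2096-01-30: counting 332 days forward gives 2096-12-27.
Applying '-677 days' to 2096-12-27: counting 677 days back gives 2095-02-19.

2095-02-19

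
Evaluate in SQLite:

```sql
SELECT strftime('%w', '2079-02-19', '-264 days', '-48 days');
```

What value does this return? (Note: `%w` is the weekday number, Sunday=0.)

First apply '-264 days', '-48 days': 2079-02-19 → 2078-04-13.
2078-04-13 is a Wednesday; with Sunday=0 that is 3.

3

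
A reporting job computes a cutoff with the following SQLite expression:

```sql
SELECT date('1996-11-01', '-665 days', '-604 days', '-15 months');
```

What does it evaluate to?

1992-02-12

Applying '-665 days' to 1996-11-01: counting 665 days back gives 1995-01-06.
Applying '-604 days' to 1995-01-06: counting 604 days back gives 1993-05-12.
Adding -15 months to 1993-05-12 gives 1992-02-12.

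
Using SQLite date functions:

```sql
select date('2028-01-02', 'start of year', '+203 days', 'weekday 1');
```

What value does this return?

2028-07-24

`start of year` rewinds 2028-01-02 to 2028-01-01.
Applying '+203 days' to 2028-01-01: counting 203 days forward gives 2028-07-22.
`weekday 1` advances to the next Monday; 2028-07-22 is a Saturday, so it moves forward to 2028-07-24.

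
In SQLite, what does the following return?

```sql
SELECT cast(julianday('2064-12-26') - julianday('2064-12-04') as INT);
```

22

Both dates are in December 2064: 26 − 4 = 22.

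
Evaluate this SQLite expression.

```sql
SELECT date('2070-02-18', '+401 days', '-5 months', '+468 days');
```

2072-02-06

Applying '+401 days' to 2070-02-18: counting 401 days forward gives 2071-03-26.
Adding -5 months to 2071-03-26 gives 2070-10-26.
Applying '+468 days' to 2070-10-26: counting 468 days forward gives 2072-02-06.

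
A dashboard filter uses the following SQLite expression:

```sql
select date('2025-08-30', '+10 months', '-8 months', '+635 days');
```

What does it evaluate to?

2027-07-27

Adding +10 months to 2025-08-30 gives 2026-06-30.
Adding -8 months to 2026-06-30 gives 2025-10-30.
Applying '+635 days' to 2025-10-30: counting 635 days forward gives 2027-07-27.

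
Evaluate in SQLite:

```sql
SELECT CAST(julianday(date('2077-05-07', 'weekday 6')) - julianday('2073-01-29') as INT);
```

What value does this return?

`weekday 6` advances to the next Saturday; 2077-05-07 is a Friday, so it moves forward to 2077-05-08.
2 days remain in January 2073 after the 29th (31 − 29).
Full months from February 2073 through April 2077 contribute their day counts.
Then 8 days into May 2077.
Total: 2 + 28 + 31 + 30 + 31 + 30 + 31 + 31 + 30 + 31 + 30 + 31 + 31 + 28 + 31 + 30 + 31 + 30 + 31 + 31 + 30 + 31 + 30 + 31 + 31 + 28 + 31 + 30 + 31 + 30 + 31 + 31 + 30 + 31 + 30 + 31 + 31 + 29 + 31 + 30 + 31 + 30 + 31 + 31 + 30 + 31 + 30 + 31 + 31 + 28 + 31 + 30 + 8 = 1560.

1560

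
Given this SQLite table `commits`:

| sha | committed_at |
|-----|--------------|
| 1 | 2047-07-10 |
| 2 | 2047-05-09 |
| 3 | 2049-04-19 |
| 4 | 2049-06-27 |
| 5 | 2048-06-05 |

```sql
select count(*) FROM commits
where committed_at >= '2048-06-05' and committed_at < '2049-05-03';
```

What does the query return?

2

Rows in [2048-06-05, 2049-05-03): 2049-04-19, 2048-06-05 → 2 rows.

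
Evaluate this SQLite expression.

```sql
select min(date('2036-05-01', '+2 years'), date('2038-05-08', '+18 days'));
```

2038-05-01

date('2036-05-01', '+2 years') → 2038-05-01.
date('2038-05-08', '+18 days') → 2038-05-26.
Earlier of the two is 2038-05-01.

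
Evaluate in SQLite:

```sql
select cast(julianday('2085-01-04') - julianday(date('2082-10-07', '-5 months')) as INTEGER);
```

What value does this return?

973

Adding -5 months to 2082-10-07 gives 2082-05-07.
24 days remain in May 2082 after the 7th (31 − 7).
Full months from June 2082 through December 2084 contribute their day counts.
Then 4 days into January 2085.
Total: 24 + 30 + 31 + 31 + 30 + 31 + 30 + 31 + 31 + 28 + 31 + 30 + 31 + 30 + 31 + 31 + 30 + 31 + 30 + 31 + 31 + 29 + 31 + 30 + 31 + 30 + 31 + 31 + 30 + 31 + 30 + 31 + 4 = 973.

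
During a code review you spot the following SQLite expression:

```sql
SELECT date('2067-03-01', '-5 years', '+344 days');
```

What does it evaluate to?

Adding -5 years to 2067-03-01 gives 2062-03-01.
Applying '+344 days' to 2062-03-01: counting 344 days forward gives 2063-02-08.

2063-02-08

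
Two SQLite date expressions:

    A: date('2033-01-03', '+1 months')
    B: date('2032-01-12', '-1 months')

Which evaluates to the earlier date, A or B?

A = 2033-02-03.
B = 2031-12-12.
B is earlier.

B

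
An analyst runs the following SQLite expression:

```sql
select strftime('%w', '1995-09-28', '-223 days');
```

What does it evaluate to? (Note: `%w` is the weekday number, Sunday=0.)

First apply '-223 days': 1995-09-28 → 1995-02-17.
1995-02-17 is a Friday; with Sunday=0 that is 5.

5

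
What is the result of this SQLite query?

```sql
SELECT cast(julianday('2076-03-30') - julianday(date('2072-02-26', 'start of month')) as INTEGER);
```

`start of month` rewinds 2072-02-26 to 2072-02-01.
28 days remain in February 2072 after the 1st (29 − 1).
Full months from March 2072 through February 2076 contribute their day counts.
Then 30 days into March 2076.
Total: 28 + 31 + 30 + 31 + 30 + 31 + 31 + 30 + 31 + 30 + 31 + 31 + 28 + 31 + 30 + 31 + 30 + 31 + 31 + 30 + 31 + 30 + 31 + 31 + 28 + 31 + 30 + 31 + 30 + 31 + 31 + 30 + 31 + 30 + 31 + 31 + 28 + 31 + 30 + 31 + 30 + 31 + 31 + 30 + 31 + 30 + 31 + 31 + 29 + 30 = 1519.

1519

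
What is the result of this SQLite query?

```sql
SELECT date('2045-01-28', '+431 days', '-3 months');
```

Applying '+431 days' to 2045-01-28: counting 431 days forward gives 2046-04-04.
Adding -3 months to 2046-04-04 gives 2046-01-04.

2046-01-04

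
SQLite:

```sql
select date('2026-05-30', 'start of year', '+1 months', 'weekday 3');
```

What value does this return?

`start of year` rewinds 2026-05-30 to 2026-01-01.
Adding +1 month to 2026-01-01 gives 2026-02-01.
`weekday 3` advances to the next Wednesday; 2026-02-01 is a Sunday, so it moves forward to 2026-02-04.

2026-02-04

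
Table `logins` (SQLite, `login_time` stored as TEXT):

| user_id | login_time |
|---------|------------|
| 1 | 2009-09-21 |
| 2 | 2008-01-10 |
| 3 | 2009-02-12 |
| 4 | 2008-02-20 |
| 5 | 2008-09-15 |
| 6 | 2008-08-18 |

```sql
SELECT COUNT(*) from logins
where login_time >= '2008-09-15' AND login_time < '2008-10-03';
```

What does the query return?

Rows in [2008-09-15, 2008-10-03): 2008-09-15 → 1 row.

1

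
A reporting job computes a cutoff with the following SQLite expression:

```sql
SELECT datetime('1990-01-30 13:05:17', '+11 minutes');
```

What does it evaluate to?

1990-01-30 13:16:17

+11 minutes from 1990-01-30 13:05:17 is 1990-01-30 13:16:17.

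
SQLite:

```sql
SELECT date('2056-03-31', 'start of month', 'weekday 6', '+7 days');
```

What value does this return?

`start of month` rewinds 2056-03-31 to 2056-03-01.
`weekday 6` advances to the next Saturday; 2056-03-01 is a Wednesday, so it moves forward to 2056-03-04.
Advancing 7 more days within March lands on 2056-03-11.

2056-03-11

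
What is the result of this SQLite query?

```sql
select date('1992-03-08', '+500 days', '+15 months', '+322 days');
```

Applying '+500 days' to 1992-03-08: counting 500 days forward gives 1993-07-21.
Adding +15 months to 1993-07-21 gives 1994-10-21.
Applying '+322 days' to 1994-10-21: counting 322 days forward gives 1995-09-08.

1995-09-08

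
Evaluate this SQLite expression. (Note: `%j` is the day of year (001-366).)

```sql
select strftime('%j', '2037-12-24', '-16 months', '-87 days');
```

150

First apply '-16 months', '-87 days': 2037-12-24 → 2036-05-29.
Day-of-year for 2036-05-29: days since 2036-01-01 inclusive = 150, zero-padded to 150.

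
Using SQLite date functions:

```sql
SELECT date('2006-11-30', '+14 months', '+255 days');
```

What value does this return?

Adding +14 months to 2006-11-30 gives 2008-01-30.
Applying '+255 days' to 2008-01-30: counting 255 days forward gives 2008-10-11.

2008-10-11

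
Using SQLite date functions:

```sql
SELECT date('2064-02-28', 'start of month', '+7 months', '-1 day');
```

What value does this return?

`start of month` rewinds 2064-02-28 to 2064-02-01.
Adding +7 months to 2064-02-01 gives 2064-09-01.
Going back 1 day from 2064-09-01 reaches 2064-08-31 (last day of August, 31 days).

2064-08-31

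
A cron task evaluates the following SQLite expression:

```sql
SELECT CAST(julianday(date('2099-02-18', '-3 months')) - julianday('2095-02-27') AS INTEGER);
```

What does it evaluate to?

1360

Adding -3 months to 2099-02-18 gives 2098-11-18.
1 day remains in February 2095 after the 27th (28 − 27).
Full months from March 2095 through October 2098 contribute their day counts.
Then 18 days into November 2098.
Total: 1 + 31 + 30 + 31 + 30 + 31 + 31 + 30 + 31 + 30 + 31 + 31 + 29 + 31 + 30 + 31 + 30 + 31 + 31 + 30 + 31 + 30 + 31 + 31 + 28 + 31 + 30 + 31 + 30 + 31 + 31 + 30 + 31 + 30 + 31 + 31 + 28 + 31 + 30 + 31 + 30 + 31 + 31 + 30 + 31 + 18 = 1360.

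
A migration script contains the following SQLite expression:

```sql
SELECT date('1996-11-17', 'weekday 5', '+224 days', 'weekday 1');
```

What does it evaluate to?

`weekday 5` advances to the next Friday; 1996-11-17 is a Sunday, so it moves forward to 1996-11-22.
Applying '+224 days' to 1996-11-22: counting 224 days forward gives 1997-07-04.
`weekday 1` advances to the next Monday; 1997-07-04 is a Friday, so it moves forward to 1997-07-07.

1997-07-07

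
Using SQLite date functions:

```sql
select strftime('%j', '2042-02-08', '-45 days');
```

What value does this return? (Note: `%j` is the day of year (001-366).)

359

First apply '-45 days': 2042-02-08 → 2041-12-25.
Day-of-year for 2041-12-25: days since 2041-01-01 inclusive = 359, zero-padded to 359.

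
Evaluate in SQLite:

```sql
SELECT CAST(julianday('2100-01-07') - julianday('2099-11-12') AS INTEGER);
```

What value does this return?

18 days remain in November 2099 after the 12th (30 − 12).
December 2099: 31 days.
Then 7 days into January 2100.
Total: 18 + 31 + 7 = 56.

56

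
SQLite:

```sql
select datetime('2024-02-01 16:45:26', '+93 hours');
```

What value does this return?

+93 hours from 2024-02-01 16:45:26 is 2024-02-05 13:45:26 (crosses midnight).

2024-02-05 13:45:26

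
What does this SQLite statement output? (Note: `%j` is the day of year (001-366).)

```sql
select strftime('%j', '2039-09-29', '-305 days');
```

First apply '-305 days': 2039-09-29 → 2038-11-28.
Day-of-year for 2038-11-28: days since 2038-01-01 inclusive = 332, zero-padded to 332.

332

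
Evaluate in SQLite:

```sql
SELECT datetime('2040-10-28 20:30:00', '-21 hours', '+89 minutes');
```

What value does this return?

-21 hours from 2040-10-28 20:30:00 is 2040-10-27 23:30:00 (crosses midnight).
89 minutes = 1h 29m; +89 minutes from 2040-10-27 23:30:00 is 2040-10-28 00:59:00 (crosses midnight).

2040-10-28 00:59:00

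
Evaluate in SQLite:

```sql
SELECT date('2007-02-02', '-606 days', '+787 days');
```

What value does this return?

Applying '-606 days' to 2007-02-02: counting 606 days back gives 2005-06-06.
Applying '+787 days' to 2005-06-06: counting 787 days forward gives 2007-08-02.

2007-08-02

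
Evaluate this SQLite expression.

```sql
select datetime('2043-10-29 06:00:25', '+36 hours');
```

+36 hours from 2043-10-29 06:00:25 is 2043-10-30 18:00:25 (crosses midnight).

2043-10-30 18:00:25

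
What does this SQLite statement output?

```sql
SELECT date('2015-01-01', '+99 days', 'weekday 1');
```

Applying '+99 days' to 2015-01-01: counting 99 days forward gives 2015-04-10.
`weekday 1` advances to the next Monday; 2015-04-10 is a Friday, so it moves forward to 2015-04-13.

2015-04-13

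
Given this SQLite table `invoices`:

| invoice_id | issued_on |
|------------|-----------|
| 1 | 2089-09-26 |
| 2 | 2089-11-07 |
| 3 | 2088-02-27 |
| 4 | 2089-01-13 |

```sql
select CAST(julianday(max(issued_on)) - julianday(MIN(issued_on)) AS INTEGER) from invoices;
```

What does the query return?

MIN = 2088-02-27, MAX = 2089-11-07.
2 days remain in February 2088 after the 27th (29 − 27).
Full months from March 2088 through October 2089 contribute their day counts.
Then 7 days into November 2089.
Total: 2 + 31 + 30 + 31 + 30 + 31 + 31 + 30 + 31 + 30 + 31 + 31 + 28 + 31 + 30 + 31 + 30 + 31 + 31 + 30 + 31 + 7 = 619.

619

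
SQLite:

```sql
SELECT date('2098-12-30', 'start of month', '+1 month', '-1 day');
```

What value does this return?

2098-12-31

`start of month` rewinds 2098-12-30 to 2098-12-01.
Adding +1 month to 2098-12-01 gives 2099-01-01.
Going back 1 day from 2099-01-01 reaches 2098-12-31 (last day of December, 31 days).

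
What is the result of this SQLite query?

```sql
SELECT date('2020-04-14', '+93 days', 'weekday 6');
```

2020-07-18

Applying '+93 days' to 2020-04-14: counting 93 days forward gives 2020-07-16.
`weekday 6` advances to the next Saturday; 2020-07-16 is a Thursday, so it moves forward to 2020-07-18.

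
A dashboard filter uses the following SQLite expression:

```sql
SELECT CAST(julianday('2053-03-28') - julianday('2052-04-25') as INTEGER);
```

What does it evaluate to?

337

5 days remain in April 2052 after the 25th (30 − 25).
Full months from May 2052 through February 2053 contribute their day counts.
Then 28 days into March 2053.
Total: 5 + 31 + 30 + 31 + 31 + 30 + 31 + 30 + 31 + 31 + 28 + 28 = 337.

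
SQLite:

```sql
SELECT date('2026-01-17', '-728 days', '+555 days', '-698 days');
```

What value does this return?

Applying '-728 days' to 2026-01-17: counting 728 days back gives 2024-01-20.
Applying '+555 days' to 2024-01-20: counting 555 days forward gives 2025-07-28.
Applying '-698 days' to 2025-07-28: counting 698 days back gives 2023-08-30.

2023-08-30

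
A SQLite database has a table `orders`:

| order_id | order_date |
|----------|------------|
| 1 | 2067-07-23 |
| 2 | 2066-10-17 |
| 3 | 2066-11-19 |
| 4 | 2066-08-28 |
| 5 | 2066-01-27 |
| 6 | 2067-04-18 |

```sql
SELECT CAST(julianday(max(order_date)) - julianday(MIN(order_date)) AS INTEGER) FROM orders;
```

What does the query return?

542

MIN = 2066-01-27, MAX = 2067-07-23.
4 days remain in January 2066 after the 27th (31 − 27).
Full months from February 2066 through June 2067 contribute their day counts.
Then 23 days into July 2067.
Total: 4 + 28 + 31 + 30 + 31 + 30 + 31 + 31 + 30 + 31 + 30 + 31 + 31 + 28 + 31 + 30 + 31 + 30 + 23 = 542.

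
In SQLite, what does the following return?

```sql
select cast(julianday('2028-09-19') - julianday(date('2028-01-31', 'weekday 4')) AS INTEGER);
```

229

`weekday 4` advances to the next Thursday; 2028-01-31 is a Monday, so it moves forward to 2028-02-03.
26 days remain in February 2028 after the 3rd (29 − 3).
Full months from March 2028 through August 2028 contribute their day counts.
Then 19 days into September 2028.
Total: 26 + 31 + 30 + 31 + 30 + 31 + 31 + 19 = 229.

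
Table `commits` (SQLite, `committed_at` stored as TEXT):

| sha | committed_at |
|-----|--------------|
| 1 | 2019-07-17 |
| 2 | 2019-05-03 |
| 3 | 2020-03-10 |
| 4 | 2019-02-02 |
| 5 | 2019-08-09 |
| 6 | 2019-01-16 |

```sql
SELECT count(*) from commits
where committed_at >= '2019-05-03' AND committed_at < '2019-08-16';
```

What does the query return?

3

Rows in [2019-05-03, 2019-08-16): 2019-07-17, 2019-05-03, 2019-08-09 → 3 rows.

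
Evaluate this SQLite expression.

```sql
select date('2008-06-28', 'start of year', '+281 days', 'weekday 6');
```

`start of year` rewinds 2008-06-28 to 2008-01-01.
Applying '+281 days' to 2008-01-01: counting 281 days forward gives 2008-10-08.
`weekday 6` advances to the next Saturday; 2008-10-08 is a Wednesday, so it moves forward to 2008-10-11.

2008-10-11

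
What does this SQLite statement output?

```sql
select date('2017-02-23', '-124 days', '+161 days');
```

2017-04-01

Applying '-124 days' to 2017-02-23: counting 124 days back gives 2016-10-22.
Applying '+161 days' to 2016-10-22: counting 161 days forward gives 2017-04-01.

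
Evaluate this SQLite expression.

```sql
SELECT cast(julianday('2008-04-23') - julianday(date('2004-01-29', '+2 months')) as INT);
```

1486

Adding +2 months to 2004-01-29 gives 2004-03-29.
2 days remain in March 2004 after the 29th (31 − 29).
Full months from April 2004 through March 2008 contribute their day counts.
Then 23 days into April 2008.
Total: 2 + 30 + 31 + 30 + 31 + 31 + 30 + 31 + 30 + 31 + 31 + 28 + 31 + 30 + 31 + 30 + 31 + 31 + 30 + 31 + 30 + 31 + 31 + 28 + 31 + 30 + 31 + 30 + 31 + 31 + 30 + 31 + 30 + 31 + 31 + 28 + 31 + 30 + 31 + 30 + 31 + 31 + 30 + 31 + 30 + 31 + 31 + 29 + 31 + 23 = 1486.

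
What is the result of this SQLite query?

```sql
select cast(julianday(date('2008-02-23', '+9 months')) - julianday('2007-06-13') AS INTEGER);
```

529

Adding +9 months to 2008-02-23 gives 2008-11-23.
17 days remain in June 2007 after the 13th (30 − 13).
Full months from July 2007 through October 2008 contribute their day counts.
Then 23 days into November 2008.
Total: 17 + 31 + 31 + 30 + 31 + 30 + 31 + 31 + 29 + 31 + 30 + 31 + 30 + 31 + 31 + 30 + 31 + 23 = 529.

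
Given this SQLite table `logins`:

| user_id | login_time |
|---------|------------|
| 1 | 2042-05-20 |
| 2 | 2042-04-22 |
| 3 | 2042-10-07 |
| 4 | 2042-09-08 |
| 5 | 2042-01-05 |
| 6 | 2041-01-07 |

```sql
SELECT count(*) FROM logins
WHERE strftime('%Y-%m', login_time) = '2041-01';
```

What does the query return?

Rows with year-month 2041-01: 2041-01-07 → 1.

1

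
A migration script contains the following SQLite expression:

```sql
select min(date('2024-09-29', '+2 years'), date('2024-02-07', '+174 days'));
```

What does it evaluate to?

2024-07-30

date('2024-09-29', '+2 years') → 2026-09-29.
date('2024-02-07', '+174 days') → 2024-07-30.
Earlier of the two is 2024-07-30.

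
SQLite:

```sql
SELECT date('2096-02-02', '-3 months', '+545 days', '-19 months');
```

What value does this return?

Adding -3 months to 2096-02-02 gives 2095-11-02.
Applying '+545 days' to 2095-11-02: counting 545 days forward gives 2097-04-30.
Adding -19 months to 2097-04-30 gives 2095-09-30.

2095-09-30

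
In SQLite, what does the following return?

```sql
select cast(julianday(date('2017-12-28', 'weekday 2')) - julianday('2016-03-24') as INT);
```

`weekday 2` advances to the next Tuesday; 2017-12-28 is a Thursday, so it moves forward to 2018-01-02.
7 days remain in March 2016 after the 24th (31 − 24).
Full months from April 2016 through December 2017 contribute their day counts.
Then 2 days into January 2018.
Total: 7 + 30 + 31 + 30 + 31 + 31 + 30 + 31 + 30 + 31 + 31 + 28 + 31 + 30 + 31 + 30 + 31 + 31 + 30 + 31 + 30 + 31 + 2 = 649.

649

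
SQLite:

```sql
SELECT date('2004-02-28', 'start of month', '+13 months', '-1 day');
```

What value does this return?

`start of month` rewinds 2004-02-28 to 2004-02-01.
Adding +13 months to 2004-02-01 gives 2005-03-01.
Going back 1 day from 2005-03-01 reaches 2005-02-28 (last day of February, 28 days).

2005-02-28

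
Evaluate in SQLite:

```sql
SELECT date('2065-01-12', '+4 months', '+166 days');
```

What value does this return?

2065-10-25

Adding +4 months to 2065-01-12 gives 2065-05-12.
Applying '+166 days' to 2065-05-12: counting 166 days forward gives 2065-10-25.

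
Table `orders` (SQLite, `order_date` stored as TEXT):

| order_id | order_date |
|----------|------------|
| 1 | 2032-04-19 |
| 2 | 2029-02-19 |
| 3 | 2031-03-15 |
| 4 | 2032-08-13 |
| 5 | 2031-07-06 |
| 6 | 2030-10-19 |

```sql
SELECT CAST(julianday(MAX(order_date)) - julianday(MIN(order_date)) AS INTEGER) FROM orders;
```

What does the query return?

MIN = 2029-02-19, MAX = 2032-08-13.
9 days remain in February 2029 after the 19th (28 − 19).
Full months from March 2029 through July 2032 contribute their day counts.
Then 13 days into August 2032.
Total: 9 + 31 + 30 + 31 + 30 + 31 + 31 + 30 + 31 + 30 + 31 + 31 + 28 + 31 + 30 + 31 + 30 + 31 + 31 + 30 + 31 + 30 + 31 + 31 + 28 + 31 + 30 + 31 + 30 + 31 + 31 + 30 + 31 + 30 + 31 + 31 + 29 + 31 + 30 + 31 + 30 + 31 + 13 = 1271.

1271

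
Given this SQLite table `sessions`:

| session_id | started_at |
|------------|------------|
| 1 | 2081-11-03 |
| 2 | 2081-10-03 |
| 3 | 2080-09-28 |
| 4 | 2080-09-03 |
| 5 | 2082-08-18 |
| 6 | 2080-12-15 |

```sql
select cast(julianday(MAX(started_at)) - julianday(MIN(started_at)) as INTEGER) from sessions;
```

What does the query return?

MIN = 2080-09-03, MAX = 2082-08-18.
27 days remain in September 2080 after the 3rd (30 − 3).
Full months from October 2080 through July 2082 contribute their day counts.
Then 18 days into August 2082.
Total: 27 + 31 + 30 + 31 + 31 + 28 + 31 + 30 + 31 + 30 + 31 + 31 + 30 + 31 + 30 + 31 + 31 + 28 + 31 + 30 + 31 + 30 + 31 + 18 = 714.

714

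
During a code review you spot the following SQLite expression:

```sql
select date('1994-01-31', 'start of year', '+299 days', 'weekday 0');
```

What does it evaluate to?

`start of year` rewinds 1994-01-31 to 1994-01-01.
Applying '+299 days' to 1994-01-01: counting 299 days forward gives 1994-10-27.
`weekday 0` advances to the next Sunday; 1994-10-27 is a Thursday, so it moves forward to 1994-10-30.

1994-10-30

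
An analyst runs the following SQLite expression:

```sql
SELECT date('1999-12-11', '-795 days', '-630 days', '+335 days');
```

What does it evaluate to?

Applying '-795 days' to 1999-12-11: counting 795 days back gives 1997-10-07.
Applying '-630 days' to 1997-10-07: counting 630 days back gives 1996-01-16.
Applying '+335 days' to 1996-01-16: counting 335 days forward gives 1996-12-16.

1996-12-16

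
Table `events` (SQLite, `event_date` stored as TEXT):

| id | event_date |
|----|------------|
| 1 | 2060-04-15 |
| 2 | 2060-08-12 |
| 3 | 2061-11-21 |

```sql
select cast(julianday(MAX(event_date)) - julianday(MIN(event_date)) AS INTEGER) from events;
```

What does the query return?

585

MIN = 2060-04-15, MAX = 2061-11-21.
15 days remain in April 2060 after the 15th (30 − 15).
Full months from May 2060 through October 2061 contribute their day counts.
Then 21 days into November 2061.
Total: 15 + 31 + 30 + 31 + 31 + 30 + 31 + 30 + 31 + 31 + 28 + 31 + 30 + 31 + 30 + 31 + 31 + 30 + 31 + 21 = 585.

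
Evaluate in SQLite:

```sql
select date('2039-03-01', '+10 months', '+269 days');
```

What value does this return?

Adding +10 months to 2039-03-01 gives 2040-01-01.
Applying '+269 days' to 2040-01-01: counting 269 days forward gives 2040-09-26.

2040-09-26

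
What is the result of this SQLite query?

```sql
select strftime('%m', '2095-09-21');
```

`%m` extracts the 2-digit month (01-12): 09.

09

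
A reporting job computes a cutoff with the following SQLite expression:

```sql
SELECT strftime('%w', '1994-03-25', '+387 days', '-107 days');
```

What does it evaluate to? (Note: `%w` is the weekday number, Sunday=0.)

First apply '+387 days', '-107 days': 1994-03-25 → 1994-12-30.
1994-12-30 is a Friday; with Sunday=0 that is 5.

5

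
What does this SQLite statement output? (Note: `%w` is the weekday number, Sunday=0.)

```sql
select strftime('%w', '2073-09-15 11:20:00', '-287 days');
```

First apply '-287 days': 2073-09-15 11:20:00 → 2072-12-02 11:20:00.
2072-12-02 is a Friday; with Sunday=0 that is 5.

5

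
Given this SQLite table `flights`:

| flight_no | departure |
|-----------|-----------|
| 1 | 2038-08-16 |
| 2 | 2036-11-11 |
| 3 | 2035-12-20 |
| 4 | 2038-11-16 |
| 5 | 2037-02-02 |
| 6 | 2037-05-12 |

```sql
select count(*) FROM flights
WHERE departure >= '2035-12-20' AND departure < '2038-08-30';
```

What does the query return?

5

Rows in [2035-12-20, 2038-08-30): 2038-08-16, 2036-11-11, 2035-12-20, 2037-02-02, 2037-05-12 → 5 rows.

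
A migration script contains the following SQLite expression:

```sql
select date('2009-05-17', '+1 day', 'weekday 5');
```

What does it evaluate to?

2009-05-22

Advancing 1 more day within May lands on 2009-05-18.
`weekday 5` advances to the next Friday; 2009-05-18 is a Monday, so it moves forward to 2009-05-22.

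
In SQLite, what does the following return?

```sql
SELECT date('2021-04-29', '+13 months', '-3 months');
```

Adding +13 months to 2021-04-29 gives 2022-05-29.
Adding -3 months to 2022-05-29 targets 2022-02-29. February 2022 has only 28 days, so SQLite normalizes the 1-day overflow forward to 2022-03-01.

2022-03-01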